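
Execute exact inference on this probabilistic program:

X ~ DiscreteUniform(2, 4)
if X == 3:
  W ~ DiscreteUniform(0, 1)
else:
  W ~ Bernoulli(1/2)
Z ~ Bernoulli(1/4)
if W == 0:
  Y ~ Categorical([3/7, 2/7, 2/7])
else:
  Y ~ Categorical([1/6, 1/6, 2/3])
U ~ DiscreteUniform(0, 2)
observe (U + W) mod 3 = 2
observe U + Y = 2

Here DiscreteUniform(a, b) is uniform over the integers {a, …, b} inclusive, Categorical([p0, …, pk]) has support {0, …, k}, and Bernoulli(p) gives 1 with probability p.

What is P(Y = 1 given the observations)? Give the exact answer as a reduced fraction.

Enumerate traces; 12 have nonzero weight after conditioning:
  (X=2, W=0, Z=0, Y=0, U=2) weight 1/56
  (X=2, W=0, Z=1, Y=0, U=2) weight 1/168
  (X=2, W=1, Z=0, Y=1, U=1) weight 1/144
  (X=2, W=1, Z=1, Y=1, U=1) weight 1/432
  (X=3, W=0, Z=0, Y=0, U=2) weight 1/56
  (X=3, W=0, Z=1, Y=0, U=2) weight 1/168
  (X=3, W=1, Z=0, Y=1, U=1) weight 1/144
  (X=3, W=1, Z=1, Y=1, U=1) weight 1/432
  … 4 more
Group by Y:
  weight(Y=0) = 1/14
  weight(Y=1) = 1/36
Total weight = 1/14 + 1/36 = 25/252
P(Y=0 | obs) = 1/14 / 25/252 = 18/25
P(Y=1 | obs) = 1/36 / 25/252 = 7/25

P(Y = 1 | obs) = 7/25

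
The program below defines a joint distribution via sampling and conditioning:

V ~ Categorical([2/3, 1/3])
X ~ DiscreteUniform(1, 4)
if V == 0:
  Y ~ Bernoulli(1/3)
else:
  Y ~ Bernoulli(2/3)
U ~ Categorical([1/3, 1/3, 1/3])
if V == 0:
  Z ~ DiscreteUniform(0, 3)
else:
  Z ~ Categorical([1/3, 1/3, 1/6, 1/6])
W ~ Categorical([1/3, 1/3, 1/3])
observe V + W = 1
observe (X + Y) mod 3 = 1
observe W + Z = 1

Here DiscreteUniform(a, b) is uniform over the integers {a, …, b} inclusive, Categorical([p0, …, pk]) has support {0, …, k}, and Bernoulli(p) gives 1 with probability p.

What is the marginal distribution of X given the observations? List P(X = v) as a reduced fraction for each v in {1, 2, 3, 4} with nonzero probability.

Enumerate traces; 18 have nonzero weight after conditioning:
  (V=0, X=1, Y=0, U=0, Z=0, W=1) weight 1/324
  (V=0, X=1, Y=0, U=1, Z=0, W=1) weight 1/324
  (V=0, X=1, Y=0, U=2, Z=0, W=1) weight 1/324
  (V=0, X=3, Y=1, U=0, Z=0, W=1) weight 1/648
  (V=0, X=3, Y=1, U=1, Z=0, W=1) weight 1/648
  (V=0, X=3, Y=1, U=2, Z=0, W=1) weight 1/648
  (V=0, X=4, Y=0, U=0, Z=0, W=1) weight 1/324
  (V=0, X=4, Y=0, U=1, Z=0, W=1) weight 1/324
  … 10 more
Group by X:
  weight(X=1) = 1/81
  weight(X=3) = 7/648
  weight(X=4) = 1/81
Total weight = 1/81 + 7/648 + 1/81 = 23/648
P(X=1 | obs) = 1/81 / 23/648 = 8/23
P(X=3 | obs) = 7/648 / 23/648 = 7/23
P(X=4 | obs) = 1/81 / 23/648 = 8/23

P(X=1) = 8/23, P(X=3) = 7/23, P(X=4) = 8/23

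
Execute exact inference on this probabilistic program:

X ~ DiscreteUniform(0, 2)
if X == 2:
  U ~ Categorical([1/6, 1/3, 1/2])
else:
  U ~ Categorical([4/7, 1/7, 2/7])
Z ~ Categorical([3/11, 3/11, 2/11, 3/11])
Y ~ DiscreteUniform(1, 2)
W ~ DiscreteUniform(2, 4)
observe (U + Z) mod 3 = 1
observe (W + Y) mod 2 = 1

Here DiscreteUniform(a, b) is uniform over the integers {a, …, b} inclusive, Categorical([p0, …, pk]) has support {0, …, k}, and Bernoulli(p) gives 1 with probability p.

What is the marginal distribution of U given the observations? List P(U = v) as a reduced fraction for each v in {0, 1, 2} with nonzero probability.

P(U=0) = 55/137, P(U=1) = 52/137, P(U=2) = 30/137

Enumerate traces; 36 have nonzero weight after conditioning:
  (X=0, U=0, Z=1, Y=1, W=2) weight 2/231
  (X=0, U=0, Z=1, Y=1, W=4) weight 2/231
  (X=0, U=0, Z=1, Y=2, W=3) weight 2/231
  (X=0, U=1, Z=0, Y=1, W=2) weight 1/462
  (X=0, U=1, Z=0, Y=1, W=4) weight 1/462
  (X=0, U=1, Z=0, Y=2, W=3) weight 1/462
  (X=0, U=1, Z=3, Y=1, W=2) weight 1/462
  (X=0, U=1, Z=3, Y=1, W=4) weight 1/462
  (X=0, U=2, Z=2, Y=1, W=2) weight 2/693
  … 27 more
Group by U:
  weight(U=0) = 5/84
  weight(U=1) = 13/231
  weight(U=2) = 5/154
Total weight = 5/84 + 13/231 + 5/154 = 137/924
P(U=0 | obs) = 5/84 / 137/924 = 55/137
P(U=1 | obs) = 13/231 / 137/924 = 52/137
P(U=2 | obs) = 5/154 / 137/924 = 30/137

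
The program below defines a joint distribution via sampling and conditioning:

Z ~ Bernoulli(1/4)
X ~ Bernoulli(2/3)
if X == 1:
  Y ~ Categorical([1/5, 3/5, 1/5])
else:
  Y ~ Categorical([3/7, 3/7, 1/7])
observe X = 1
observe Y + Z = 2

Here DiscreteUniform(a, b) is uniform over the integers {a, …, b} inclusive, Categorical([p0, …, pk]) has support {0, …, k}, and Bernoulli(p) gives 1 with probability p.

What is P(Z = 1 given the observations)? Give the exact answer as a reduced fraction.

P(Z = 1 | obs) = 1/2

Enumerate traces; 2 have nonzero weight after conditioning:
  (Z=0, X=1, Y=2) weight 1/10
  (Z=1, X=1, Y=1) weight 1/10
Group by Z:
  weight(Z=0) = 1/10
  weight(Z=1) = 1/10
Total weight = 1/10 + 1/10 = 1/5
P(Z=0 | obs) = 1/10 / 1/5 = 1/2
P(Z=1 | obs) = 1/10 / 1/5 = 1/2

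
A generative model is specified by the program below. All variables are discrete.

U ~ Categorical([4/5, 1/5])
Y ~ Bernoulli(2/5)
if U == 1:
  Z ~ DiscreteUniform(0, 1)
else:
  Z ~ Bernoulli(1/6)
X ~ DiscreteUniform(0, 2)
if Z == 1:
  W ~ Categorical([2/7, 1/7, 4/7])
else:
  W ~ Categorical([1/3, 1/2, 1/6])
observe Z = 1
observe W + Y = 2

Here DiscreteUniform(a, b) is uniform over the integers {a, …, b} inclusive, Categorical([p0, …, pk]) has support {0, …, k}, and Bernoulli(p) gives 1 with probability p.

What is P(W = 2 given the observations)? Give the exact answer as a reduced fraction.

Enumerate traces; 12 have nonzero weight after conditioning:
  (U=0, Y=0, Z=1, X=0, W=2) weight 8/525
  (U=0, Y=0, Z=1, X=1, W=2) weight 8/525
  (U=0, Y=0, Z=1, X=2, W=2) weight 8/525
  (U=0, Y=1, Z=1, X=0, W=1) weight 4/1575
  (U=0, Y=1, Z=1, X=1, W=1) weight 4/1575
  (U=0, Y=1, Z=1, X=2, W=1) weight 4/1575
  (U=1, Y=0, Z=1, X=0, W=2) weight 2/175
  (U=1, Y=0, Z=1, X=1, W=2) weight 2/175
  … 4 more
Group by W:
  weight(W=1) = 1/75
  weight(W=2) = 2/25
Total weight = 1/75 + 2/25 = 7/75
P(W=1 | obs) = 1/75 / 7/75 = 1/7
P(W=2 | obs) = 2/25 / 7/75 = 6/7

P(W = 2 | obs) = 6/7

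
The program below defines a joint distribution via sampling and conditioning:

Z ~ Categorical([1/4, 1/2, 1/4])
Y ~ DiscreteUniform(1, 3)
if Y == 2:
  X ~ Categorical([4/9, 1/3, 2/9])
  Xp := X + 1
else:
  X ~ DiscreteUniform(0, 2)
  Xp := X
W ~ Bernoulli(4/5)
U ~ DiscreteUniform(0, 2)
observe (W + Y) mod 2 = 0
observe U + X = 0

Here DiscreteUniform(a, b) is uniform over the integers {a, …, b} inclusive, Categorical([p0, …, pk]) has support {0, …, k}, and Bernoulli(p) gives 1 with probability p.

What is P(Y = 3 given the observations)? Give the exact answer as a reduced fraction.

P(Y = 3 | obs) = 3/7

Enumerate traces; 9 have nonzero weight after conditioning:
  (Z=0, Y=1, X=0, W=1, U=0) weight 1/135
  (Z=0, Y=2, X=0, W=0, U=0) weight 1/405
  (Z=0, Y=3, X=0, W=1, U=0) weight 1/135
  (Z=1, Y=1, X=0, W=1, U=0) weight 2/135
  (Z=1, Y=2, X=0, W=0, U=0) weight 2/405
  (Z=1, Y=3, X=0, W=1, U=0) weight 2/135
  (Z=2, Y=1, X=0, W=1, U=0) weight 1/135
  (Z=2, Y=2, X=0, W=0, U=0) weight 1/405
  … 1 more
Group by Y:
  weight(Y=1) = 4/135
  weight(Y=2) = 4/405
  weight(Y=3) = 4/135
Total weight = 4/135 + 4/405 + 4/135 = 28/405
P(Y=1 | obs) = 4/135 / 28/405 = 3/7
P(Y=2 | obs) = 4/405 / 28/405 = 1/7
P(Y=3 | obs) = 4/135 / 28/405 = 3/7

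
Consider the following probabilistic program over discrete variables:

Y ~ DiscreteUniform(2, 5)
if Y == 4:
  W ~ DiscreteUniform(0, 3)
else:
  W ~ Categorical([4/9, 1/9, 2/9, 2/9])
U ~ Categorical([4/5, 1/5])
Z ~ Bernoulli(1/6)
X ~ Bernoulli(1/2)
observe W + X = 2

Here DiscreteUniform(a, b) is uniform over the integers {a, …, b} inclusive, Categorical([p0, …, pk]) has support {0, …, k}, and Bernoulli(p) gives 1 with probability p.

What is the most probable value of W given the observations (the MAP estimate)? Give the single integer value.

Enumerate traces; 32 have nonzero weight after conditioning:
  (Y=2, W=1, U=0, Z=0, X=1) weight 1/108
  (Y=2, W=1, U=0, Z=1, X=1) weight 1/540
  (Y=2, W=1, U=1, Z=0, X=1) weight 1/432
  (Y=2, W=1, U=1, Z=1, X=1) weight 1/2160
  (Y=2, W=2, U=0, Z=0, X=0) weight 1/54
  (Y=2, W=2, U=0, Z=1, X=0) weight 1/270
  (Y=2, W=2, U=1, Z=0, X=0) weight 1/216
  (Y=2, W=2, U=1, Z=1, X=0) weight 1/1080
  … 24 more
Group by W:
  weight(W=1) = 7/96
  weight(W=2) = 11/96
Total weight = 7/96 + 11/96 = 3/16
P(W=1 | obs) = 7/96 / 3/16 = 7/18
P(W=2 | obs) = 11/96 / 3/16 = 11/18
argmax = 2

argmax_v P(W = v | obs) = 2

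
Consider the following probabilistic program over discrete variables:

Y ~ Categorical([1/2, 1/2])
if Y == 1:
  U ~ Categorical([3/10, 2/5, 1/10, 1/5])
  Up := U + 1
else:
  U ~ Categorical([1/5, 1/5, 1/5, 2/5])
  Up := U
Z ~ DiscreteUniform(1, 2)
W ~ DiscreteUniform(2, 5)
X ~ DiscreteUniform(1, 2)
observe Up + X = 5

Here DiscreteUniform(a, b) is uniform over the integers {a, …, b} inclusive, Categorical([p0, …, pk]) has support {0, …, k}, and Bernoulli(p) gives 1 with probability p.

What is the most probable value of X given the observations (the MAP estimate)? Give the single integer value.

argmax_v P(X = v | obs) = 2

Enumerate traces; 24 have nonzero weight after conditioning:
  (Y=0, U=3, Z=1, W=2, X=2) weight 1/80
  (Y=0, U=3, Z=1, W=3, X=2) weight 1/80
  (Y=0, U=3, Z=1, W=4, X=2) weight 1/80
  (Y=0, U=3, Z=1, W=5, X=2) weight 1/80
  (Y=0, U=3, Z=2, W=2, X=2) weight 1/80
  (Y=0, U=3, Z=2, W=3, X=2) weight 1/80
  (Y=0, U=3, Z=2, W=4, X=2) weight 1/80
  (Y=0, U=3, Z=2, W=5, X=2) weight 1/80
  (Y=1, U=3, Z=1, W=2, X=1) weight 1/160
  … 15 more
Group by X:
  weight(X=1) = 1/20
  weight(X=2) = 1/8
Total weight = 1/20 + 1/8 = 7/40
P(X=1 | obs) = 1/20 / 7/40 = 2/7
P(X=2 | obs) = 1/8 / 7/40 = 5/7
argmax = 2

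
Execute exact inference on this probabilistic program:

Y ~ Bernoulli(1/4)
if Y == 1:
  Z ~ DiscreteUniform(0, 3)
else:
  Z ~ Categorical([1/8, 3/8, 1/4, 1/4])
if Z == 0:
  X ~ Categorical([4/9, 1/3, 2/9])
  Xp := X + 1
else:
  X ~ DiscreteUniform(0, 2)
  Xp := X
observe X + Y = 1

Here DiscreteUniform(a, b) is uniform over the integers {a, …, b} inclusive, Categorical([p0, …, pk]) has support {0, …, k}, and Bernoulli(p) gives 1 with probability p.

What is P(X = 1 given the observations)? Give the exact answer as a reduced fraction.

Enumerate traces; 8 have nonzero weight after conditioning:
  (Y=0, Z=0, X=1) weight 1/32
  (Y=0, Z=1, X=1) weight 3/32
  (Y=0, Z=2, X=1) weight 1/16
  (Y=0, Z=3, X=1) weight 1/16
  (Y=1, Z=0, X=0) weight 1/36
  (Y=1, Z=1, X=0) weight 1/48
  (Y=1, Z=2, X=0) weight 1/48
  (Y=1, Z=3, X=0) weight 1/48
Group by X:
  weight(X=0) = 13/144
  weight(X=1) = 1/4
Total weight = 13/144 + 1/4 = 49/144
P(X=0 | obs) = 13/144 / 49/144 = 13/49
P(X=1 | obs) = 1/4 / 49/144 = 36/49

P(X = 1 | obs) = 36/49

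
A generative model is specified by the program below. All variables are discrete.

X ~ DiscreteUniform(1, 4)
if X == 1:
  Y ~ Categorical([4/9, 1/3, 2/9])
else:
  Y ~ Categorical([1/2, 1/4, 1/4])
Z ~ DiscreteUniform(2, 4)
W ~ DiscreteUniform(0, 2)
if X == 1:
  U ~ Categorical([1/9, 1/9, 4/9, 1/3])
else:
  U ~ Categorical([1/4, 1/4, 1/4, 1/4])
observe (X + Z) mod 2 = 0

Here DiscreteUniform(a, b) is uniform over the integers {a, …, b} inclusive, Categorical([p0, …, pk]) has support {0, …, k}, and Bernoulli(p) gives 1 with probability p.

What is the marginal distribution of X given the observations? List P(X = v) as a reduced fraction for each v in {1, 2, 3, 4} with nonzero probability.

Enumerate traces; 216 have nonzero weight after conditioning:
  (X=1, Y=0, Z=3, W=0, U=0) weight 1/729
  (X=1, Y=0, Z=3, W=0, U=1) weight 1/729
  (X=1, Y=0, Z=3, W=0, U=2) weight 4/729
  (X=1, Y=0, Z=3, W=0, U=3) weight 1/243
  (X=1, Y=0, Z=3, W=1, U=0) weight 1/729
  (X=1, Y=0, Z=3, W=1, U=1) weight 1/729
  (X=1, Y=0, Z=3, W=1, U=2) weight 4/729
  (X=1, Y=0, Z=3, W=1, U=3) weight 1/243
  (X=2, Y=0, Z=2, W=0, U=0) weight 1/288
  (X=3, Y=0, Z=3, W=0, U=0) weight 1/288
  … 206 more
Group by X:
  weight(X=1) = 1/12
  weight(X=2) = 1/6
  weight(X=3) = 1/12
  weight(X=4) = 1/6
Total weight = 1/12 + 1/6 + 1/12 + 1/6 = 1/2
P(X=1 | obs) = 1/12 / 1/2 = 1/6
P(X=2 | obs) = 1/6 / 1/2 = 1/3
P(X=3 | obs) = 1/12 / 1/2 = 1/6
P(X=4 | obs) = 1/6 / 1/2 = 1/3

P(X=1) = 1/6, P(X=2) = 1/3, P(X=3) = 1/6, P(X=4) = 1/3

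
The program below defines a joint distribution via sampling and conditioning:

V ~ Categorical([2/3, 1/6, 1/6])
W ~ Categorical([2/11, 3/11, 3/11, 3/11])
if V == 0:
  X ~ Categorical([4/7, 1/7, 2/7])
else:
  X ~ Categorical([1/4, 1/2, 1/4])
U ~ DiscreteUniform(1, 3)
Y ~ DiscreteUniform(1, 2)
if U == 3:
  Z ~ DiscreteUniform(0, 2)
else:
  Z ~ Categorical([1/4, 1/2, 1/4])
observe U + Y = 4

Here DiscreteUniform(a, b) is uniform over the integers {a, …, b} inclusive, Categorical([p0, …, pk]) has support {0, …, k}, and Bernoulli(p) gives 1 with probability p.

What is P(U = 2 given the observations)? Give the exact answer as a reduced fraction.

Enumerate traces; 216 have nonzero weight after conditioning:
  (V=0, W=0, X=0, U=2, Y=2, Z=0) weight 2/693
  (V=0, W=0, X=0, U=2, Y=2, Z=1) weight 4/693
  (V=0, W=0, X=0, U=2, Y=2, Z=2) weight 2/693
  (V=0, W=0, X=0, U=3, Y=1, Z=0) weight 8/2079
  (V=0, W=0, X=0, U=3, Y=1, Z=1) weight 8/2079
  (V=0, W=0, X=0, U=3, Y=1, Z=2) weight 8/2079
  (V=0, W=0, X=1, U=2, Y=2, Z=0) weight 1/1386
  (V=0, W=0, X=1, U=2, Y=2, Z=1) weight 1/693
  … 208 more
Group by U:
  weight(U=2) = 1/6
  weight(U=3) = 1/6
Total weight = 1/6 + 1/6 = 1/3
P(U=2 | obs) = 1/6 / 1/3 = 1/2
P(U=3 | obs) = 1/6 / 1/3 = 1/2

P(U = 2 | obs) = 1/2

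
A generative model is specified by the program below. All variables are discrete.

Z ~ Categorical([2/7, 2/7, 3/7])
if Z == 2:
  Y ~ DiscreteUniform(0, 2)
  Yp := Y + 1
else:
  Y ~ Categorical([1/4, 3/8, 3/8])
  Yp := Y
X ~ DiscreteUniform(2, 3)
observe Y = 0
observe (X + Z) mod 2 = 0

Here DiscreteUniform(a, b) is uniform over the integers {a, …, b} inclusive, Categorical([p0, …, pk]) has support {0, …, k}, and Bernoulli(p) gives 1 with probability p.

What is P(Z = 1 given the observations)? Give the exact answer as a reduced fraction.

Enumerate traces; 3 have nonzero weight after conditioning:
  (Z=0, Y=0, X=2) weight 1/28
  (Z=1, Y=0, X=3) weight 1/28
  (Z=2, Y=0, X=2) weight 1/14
Group by Z:
  weight(Z=0) = 1/28
  weight(Z=1) = 1/28
  weight(Z=2) = 1/14
Total weight = 1/28 + 1/28 + 1/14 = 1/7
P(Z=0 | obs) = 1/28 / 1/7 = 1/4
P(Z=1 | obs) = 1/28 / 1/7 = 1/4
P(Z=2 | obs) = 1/14 / 1/7 = 1/2

P(Z = 1 | obs) = 1/4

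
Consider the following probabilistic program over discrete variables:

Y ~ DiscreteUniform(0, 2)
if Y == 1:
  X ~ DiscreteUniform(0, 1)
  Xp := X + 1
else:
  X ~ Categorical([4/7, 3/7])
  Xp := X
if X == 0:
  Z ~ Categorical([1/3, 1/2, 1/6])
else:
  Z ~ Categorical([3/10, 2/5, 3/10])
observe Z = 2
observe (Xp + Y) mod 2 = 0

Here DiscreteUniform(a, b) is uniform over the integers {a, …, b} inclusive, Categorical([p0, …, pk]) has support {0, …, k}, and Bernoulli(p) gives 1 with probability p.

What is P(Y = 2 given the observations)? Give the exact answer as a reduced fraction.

Enumerate traces; 3 have nonzero weight after conditioning:
  (Y=0, X=0, Z=2) weight 2/63
  (Y=1, X=0, Z=2) weight 1/36
  (Y=2, X=0, Z=2) weight 2/63
Group by Y:
  weight(Y=0) = 2/63
  weight(Y=1) = 1/36
  weight(Y=2) = 2/63
Total weight = 2/63 + 1/36 + 2/63 = 23/252
P(Y=0 | obs) = 2/63 / 23/252 = 8/23
P(Y=1 | obs) = 1/36 / 23/252 = 7/23
P(Y=2 | obs) = 2/63 / 23/252 = 8/23

P(Y = 2 | obs) = 8/23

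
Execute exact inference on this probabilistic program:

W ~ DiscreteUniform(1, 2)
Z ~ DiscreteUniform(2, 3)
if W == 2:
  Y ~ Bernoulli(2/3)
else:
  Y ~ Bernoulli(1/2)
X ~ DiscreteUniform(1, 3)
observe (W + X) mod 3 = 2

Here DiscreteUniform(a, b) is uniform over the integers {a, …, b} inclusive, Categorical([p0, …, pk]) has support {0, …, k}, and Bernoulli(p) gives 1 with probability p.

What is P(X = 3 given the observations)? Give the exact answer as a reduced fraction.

Enumerate traces; 8 have nonzero weight after conditioning:
  (W=1, Z=2, Y=0, X=1) weight 1/24
  (W=1, Z=2, Y=1, X=1) weight 1/24
  (W=1, Z=3, Y=0, X=1) weight 1/24
  (W=1, Z=3, Y=1, X=1) weight 1/24
  (W=2, Z=2, Y=0, X=3) weight 1/36
  (W=2, Z=2, Y=1, X=3) weight 1/18
  (W=2, Z=3, Y=0, X=3) weight 1/36
  (W=2, Z=3, Y=1, X=3) weight 1/18
Group by X:
  weight(X=1) = 1/6
  weight(X=3) = 1/6
Total weight = 1/6 + 1/6 = 1/3
P(X=1 | obs) = 1/6 / 1/3 = 1/2
P(X=3 | obs) = 1/6 / 1/3 = 1/2

P(X = 3 | obs) = 1/2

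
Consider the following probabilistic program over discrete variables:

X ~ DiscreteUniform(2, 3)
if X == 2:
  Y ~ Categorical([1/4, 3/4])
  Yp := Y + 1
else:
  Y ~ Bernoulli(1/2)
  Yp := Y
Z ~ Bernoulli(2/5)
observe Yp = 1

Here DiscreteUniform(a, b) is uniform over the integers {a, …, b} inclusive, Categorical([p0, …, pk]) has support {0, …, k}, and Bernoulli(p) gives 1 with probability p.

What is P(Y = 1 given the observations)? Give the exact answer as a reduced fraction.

P(Y = 1 | obs) = 2/3

Enumerate traces; 4 have nonzero weight after conditioning:
  (X=2, Y=0, Z=0) weight 3/40
  (X=2, Y=0, Z=1) weight 1/20
  (X=3, Y=1, Z=0) weight 3/20
  (X=3, Y=1, Z=1) weight 1/10
Group by Y:
  weight(Y=0) = 1/8
  weight(Y=1) = 1/4
Total weight = 1/8 + 1/4 = 3/8
P(Y=0 | obs) = 1/8 / 3/8 = 1/3
P(Y=1 | obs) = 1/4 / 3/8 = 2/3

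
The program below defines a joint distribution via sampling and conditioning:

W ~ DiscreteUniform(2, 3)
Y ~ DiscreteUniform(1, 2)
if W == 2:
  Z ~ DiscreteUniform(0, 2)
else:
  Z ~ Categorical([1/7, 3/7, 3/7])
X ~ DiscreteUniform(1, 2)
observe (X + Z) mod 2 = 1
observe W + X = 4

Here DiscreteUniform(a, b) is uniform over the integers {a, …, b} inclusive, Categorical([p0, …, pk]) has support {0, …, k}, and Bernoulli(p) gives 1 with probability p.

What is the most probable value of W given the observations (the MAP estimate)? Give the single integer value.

Enumerate traces; 6 have nonzero weight after conditioning:
  (W=2, Y=1, Z=1, X=2) weight 1/24
  (W=2, Y=2, Z=1, X=2) weight 1/24
  (W=3, Y=1, Z=0, X=1) weight 1/56
  (W=3, Y=1, Z=2, X=1) weight 3/56
  (W=3, Y=2, Z=0, X=1) weight 1/56
  (W=3, Y=2, Z=2, X=1) weight 3/56
Group by W:
  weight(W=2) = 1/12
  weight(W=3) = 1/7
Total weight = 1/12 + 1/7 = 19/84
P(W=2 | obs) = 1/12 / 19/84 = 7/19
P(W=3 | obs) = 1/7 / 19/84 = 12/19
argmax = 3

argmax_v P(W = v | obs) = 3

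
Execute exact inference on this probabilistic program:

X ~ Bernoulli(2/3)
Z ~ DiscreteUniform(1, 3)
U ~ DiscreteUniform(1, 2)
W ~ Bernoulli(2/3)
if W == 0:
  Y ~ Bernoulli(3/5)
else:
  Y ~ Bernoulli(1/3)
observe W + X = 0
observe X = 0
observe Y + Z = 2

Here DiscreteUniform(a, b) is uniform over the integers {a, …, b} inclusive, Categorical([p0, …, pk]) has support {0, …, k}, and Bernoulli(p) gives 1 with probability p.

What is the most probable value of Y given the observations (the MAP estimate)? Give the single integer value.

argmax_v P(Y = v | obs) = 1

Enumerate traces; 4 have nonzero weight after conditioning:
  (X=0, Z=1, U=1, W=0, Y=1) weight 1/90
  (X=0, Z=1, U=2, W=0, Y=1) weight 1/90
  (X=0, Z=2, U=1, W=0, Y=0) weight 1/135
  (X=0, Z=2, U=2, W=0, Y=0) weight 1/135
Group by Y:
  weight(Y=0) = 2/135
  weight(Y=1) = 1/45
Total weight = 2/135 + 1/45 = 1/27
P(Y=0 | obs) = 2/135 / 1/27 = 2/5
P(Y=1 | obs) = 1/45 / 1/27 = 3/5
argmax = 1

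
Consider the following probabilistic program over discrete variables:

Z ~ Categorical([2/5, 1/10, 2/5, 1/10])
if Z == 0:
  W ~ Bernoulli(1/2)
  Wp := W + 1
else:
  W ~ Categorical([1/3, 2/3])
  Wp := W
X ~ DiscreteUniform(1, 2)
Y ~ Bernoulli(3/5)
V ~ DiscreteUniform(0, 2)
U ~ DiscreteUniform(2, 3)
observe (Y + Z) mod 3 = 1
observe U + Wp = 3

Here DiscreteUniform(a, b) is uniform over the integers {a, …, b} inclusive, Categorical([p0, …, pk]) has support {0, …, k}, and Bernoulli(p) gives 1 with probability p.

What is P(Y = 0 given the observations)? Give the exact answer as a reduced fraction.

Enumerate traces; 30 have nonzero weight after conditioning:
  (Z=0, W=0, X=1, Y=1, V=0, U=2) weight 1/100
  (Z=0, W=0, X=1, Y=1, V=1, U=2) weight 1/100
  (Z=0, W=0, X=1, Y=1, V=2, U=2) weight 1/100
  (Z=0, W=0, X=2, Y=1, V=0, U=2) weight 1/100
  (Z=0, W=0, X=2, Y=1, V=1, U=2) weight 1/100
  (Z=0, W=0, X=2, Y=1, V=2, U=2) weight 1/100
  (Z=1, W=0, X=1, Y=0, V=0, U=3) weight 1/900
  (Z=1, W=0, X=1, Y=0, V=1, U=3) weight 1/900
  … 22 more
Group by Y:
  weight(Y=0) = 1/50
  weight(Y=1) = 9/100
Total weight = 1/50 + 9/100 = 11/100
P(Y=0 | obs) = 1/50 / 11/100 = 2/11
P(Y=1 | obs) = 9/100 / 11/100 = 9/11

P(Y = 0 | obs) = 2/11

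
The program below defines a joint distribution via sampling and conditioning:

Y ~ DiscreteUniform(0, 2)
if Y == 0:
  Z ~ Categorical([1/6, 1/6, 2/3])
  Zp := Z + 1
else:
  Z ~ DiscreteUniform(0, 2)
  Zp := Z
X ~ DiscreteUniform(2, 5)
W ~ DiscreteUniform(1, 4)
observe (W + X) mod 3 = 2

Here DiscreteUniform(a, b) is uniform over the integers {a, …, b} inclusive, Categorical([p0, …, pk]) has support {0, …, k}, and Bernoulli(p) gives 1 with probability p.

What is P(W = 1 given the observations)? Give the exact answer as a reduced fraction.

P(W = 1 | obs) = 1/5

Enumerate traces; 45 have nonzero weight after conditioning:
  (Y=0, Z=0, X=2, W=3) weight 1/288
  (Y=0, Z=0, X=3, W=2) weight 1/288
  (Y=0, Z=0, X=4, W=1) weight 1/288
  (Y=0, Z=0, X=4, W=4) weight 1/288
  (Y=0, Z=0, X=5, W=3) weight 1/288
  (Y=0, Z=1, X=2, W=3) weight 1/288
  (Y=0, Z=1, X=3, W=2) weight 1/288
  (Y=0, Z=1, X=4, W=1) weight 1/288
  … 37 more
Group by W:
  weight(W=1) = 1/16
  weight(W=2) = 1/16
  weight(W=3) = 1/8
  weight(W=4) = 1/16
Total weight = 1/16 + 1/16 + 1/8 + 1/16 = 5/16
P(W=1 | obs) = 1/16 / 5/16 = 1/5
P(W=2 | obs) = 1/16 / 5/16 = 1/5
P(W=3 | obs) = 1/8 / 5/16 = 2/5
P(W=4 | obs) = 1/16 / 5/16 = 1/5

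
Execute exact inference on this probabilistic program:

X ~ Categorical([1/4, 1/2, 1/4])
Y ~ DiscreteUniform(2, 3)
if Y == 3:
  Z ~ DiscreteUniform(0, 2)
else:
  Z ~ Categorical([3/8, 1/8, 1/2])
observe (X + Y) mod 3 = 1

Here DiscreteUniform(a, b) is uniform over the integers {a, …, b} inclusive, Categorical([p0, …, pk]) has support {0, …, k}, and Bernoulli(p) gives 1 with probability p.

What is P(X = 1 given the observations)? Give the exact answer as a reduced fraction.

Enumerate traces; 6 have nonzero weight after conditioning:
  (X=1, Y=3, Z=0) weight 1/12
  (X=1, Y=3, Z=1) weight 1/12
  (X=1, Y=3, Z=2) weight 1/12
  (X=2, Y=2, Z=0) weight 3/64
  (X=2, Y=2, Z=1) weight 1/64
  (X=2, Y=2, Z=2) weight 1/16
Group by X:
  weight(X=1) = 1/4
  weight(X=2) = 1/8
Total weight = 1/4 + 1/8 = 3/8
P(X=1 | obs) = 1/4 / 3/8 = 2/3
P(X=2 | obs) = 1/8 / 3/8 = 1/3

P(X = 1 | obs) = 2/3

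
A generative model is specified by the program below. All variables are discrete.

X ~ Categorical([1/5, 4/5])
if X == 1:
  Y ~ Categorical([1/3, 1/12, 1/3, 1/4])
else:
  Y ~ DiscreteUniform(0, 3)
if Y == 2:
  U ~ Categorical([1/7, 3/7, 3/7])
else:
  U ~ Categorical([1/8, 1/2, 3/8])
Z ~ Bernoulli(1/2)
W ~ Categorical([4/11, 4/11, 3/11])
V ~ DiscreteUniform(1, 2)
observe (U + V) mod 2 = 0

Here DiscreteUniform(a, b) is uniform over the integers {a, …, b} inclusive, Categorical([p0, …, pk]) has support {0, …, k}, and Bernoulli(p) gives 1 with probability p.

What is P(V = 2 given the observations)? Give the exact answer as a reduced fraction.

P(V = 2 | obs) = 439/840

Enumerate traces; 144 have nonzero weight after conditioning:
  (X=0, Y=0, U=0, Z=0, W=0, V=2) weight 1/1760
  (X=0, Y=0, U=0, Z=0, W=1, V=2) weight 1/1760
  (X=0, Y=0, U=0, Z=0, W=2, V=2) weight 3/7040
  (X=0, Y=0, U=0, Z=1, W=0, V=2) weight 1/1760
  (X=0, Y=0, U=0, Z=1, W=1, V=2) weight 1/1760
  (X=0, Y=0, U=0, Z=1, W=2, V=2) weight 3/7040
  (X=0, Y=0, U=1, Z=0, W=0, V=1) weight 1/440
  (X=0, Y=0, U=1, Z=0, W=1, V=1) weight 1/440
  … 136 more
Group by V:
  weight(V=1) = 401/1680
  weight(V=2) = 439/1680
Total weight = 401/1680 + 439/1680 = 1/2
P(V=1 | obs) = 401/1680 / 1/2 = 401/840
P(V=2 | obs) = 439/1680 / 1/2 = 439/840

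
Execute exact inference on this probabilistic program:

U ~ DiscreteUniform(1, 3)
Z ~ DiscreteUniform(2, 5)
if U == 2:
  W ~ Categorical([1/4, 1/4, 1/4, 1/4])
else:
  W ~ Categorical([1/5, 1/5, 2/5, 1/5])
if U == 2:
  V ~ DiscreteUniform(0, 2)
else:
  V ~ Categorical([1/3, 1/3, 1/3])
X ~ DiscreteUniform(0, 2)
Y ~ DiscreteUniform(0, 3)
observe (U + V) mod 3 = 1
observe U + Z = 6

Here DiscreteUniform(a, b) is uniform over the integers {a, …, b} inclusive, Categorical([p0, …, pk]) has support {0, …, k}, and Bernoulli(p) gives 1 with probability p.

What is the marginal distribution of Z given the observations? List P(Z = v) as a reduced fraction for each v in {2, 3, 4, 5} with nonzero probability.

P(Z=3) = 1/3, P(Z=4) = 1/3, P(Z=5) = 1/3

Enumerate traces; 144 have nonzero weight after conditioning:
  (U=1, Z=5, W=0, V=0, X=0, Y=0) weight 1/2160
  (U=1, Z=5, W=0, V=0, X=0, Y=1) weight 1/2160
  (U=1, Z=5, W=0, V=0, X=0, Y=2) weight 1/2160
  (U=1, Z=5, W=0, V=0, X=0, Y=3) weight 1/2160
  (U=1, Z=5, W=0, V=0, X=1, Y=0) weight 1/2160
  (U=1, Z=5, W=0, V=0, X=1, Y=1) weight 1/2160
  (U=1, Z=5, W=0, V=0, X=1, Y=2) weight 1/2160
  (U=1, Z=5, W=0, V=0, X=1, Y=3) weight 1/2160
  (U=2, Z=4, W=0, V=2, X=0, Y=0) weight 1/1728
  (U=3, Z=3, W=0, V=1, X=0, Y=0) weight 1/2160
  … 134 more
Group by Z:
  weight(Z=3) = 1/36
  weight(Z=4) = 1/36
  weight(Z=5) = 1/36
Total weight = 1/36 + 1/36 + 1/36 = 1/12
P(Z=3 | obs) = 1/36 / 1/12 = 1/3
P(Z=4 | obs) = 1/36 / 1/12 = 1/3
P(Z=5 | obs) = 1/36 / 1/12 = 1/3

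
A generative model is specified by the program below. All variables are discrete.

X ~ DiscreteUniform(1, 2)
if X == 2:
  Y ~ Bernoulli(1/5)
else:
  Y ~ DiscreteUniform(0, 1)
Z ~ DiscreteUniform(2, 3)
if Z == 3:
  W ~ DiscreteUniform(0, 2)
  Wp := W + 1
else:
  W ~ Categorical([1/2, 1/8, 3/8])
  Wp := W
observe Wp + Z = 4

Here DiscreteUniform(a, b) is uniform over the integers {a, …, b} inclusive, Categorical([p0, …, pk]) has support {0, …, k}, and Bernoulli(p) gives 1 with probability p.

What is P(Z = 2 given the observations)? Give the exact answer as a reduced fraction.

P(Z = 2 | obs) = 9/17

Enumerate traces; 8 have nonzero weight after conditioning:
  (X=1, Y=0, Z=2, W=2) weight 3/64
  (X=1, Y=0, Z=3, W=0) weight 1/24
  (X=1, Y=1, Z=2, W=2) weight 3/64
  (X=1, Y=1, Z=3, W=0) weight 1/24
  (X=2, Y=0, Z=2, W=2) weight 3/40
  (X=2, Y=0, Z=3, W=0) weight 1/15
  (X=2, Y=1, Z=2, W=2) weight 3/160
  (X=2, Y=1, Z=3, W=0) weight 1/60
Group by Z:
  weight(Z=2) = 3/16
  weight(Z=3) = 1/6
Total weight = 3/16 + 1/6 = 17/48
P(Z=2 | obs) = 3/16 / 17/48 = 9/17
P(Z=3 | obs) = 1/6 / 17/48 = 8/17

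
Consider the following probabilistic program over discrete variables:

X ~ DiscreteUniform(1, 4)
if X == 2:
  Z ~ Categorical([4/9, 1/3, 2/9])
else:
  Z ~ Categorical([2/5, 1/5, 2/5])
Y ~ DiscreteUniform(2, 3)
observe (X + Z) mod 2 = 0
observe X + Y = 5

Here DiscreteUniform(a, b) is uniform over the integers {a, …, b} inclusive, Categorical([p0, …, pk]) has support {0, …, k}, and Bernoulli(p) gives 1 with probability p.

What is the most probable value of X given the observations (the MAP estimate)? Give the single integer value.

Enumerate traces; 3 have nonzero weight after conditioning:
  (X=2, Z=0, Y=3) weight 1/18
  (X=2, Z=2, Y=3) weight 1/36
  (X=3, Z=1, Y=2) weight 1/40
Group by X:
  weight(X=2) = 1/12
  weight(X=3) = 1/40
Total weight = 1/12 + 1/40 = 13/120
P(X=2 | obs) = 1/12 / 13/120 = 10/13
P(X=3 | obs) = 1/40 / 13/120 = 3/13
argmax = 2

argmax_v P(X = v | obs) = 2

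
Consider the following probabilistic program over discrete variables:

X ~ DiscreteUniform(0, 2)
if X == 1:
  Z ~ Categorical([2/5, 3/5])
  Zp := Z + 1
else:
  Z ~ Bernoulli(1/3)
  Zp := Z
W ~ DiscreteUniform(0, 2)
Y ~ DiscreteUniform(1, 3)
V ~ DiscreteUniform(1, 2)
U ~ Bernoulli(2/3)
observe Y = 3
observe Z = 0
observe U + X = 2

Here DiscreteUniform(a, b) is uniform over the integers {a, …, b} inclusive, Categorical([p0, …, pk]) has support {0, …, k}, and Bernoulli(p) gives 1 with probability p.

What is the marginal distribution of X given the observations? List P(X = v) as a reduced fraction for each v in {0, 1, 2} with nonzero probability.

P(X=1) = 6/11, P(X=2) = 5/11

Enumerate traces; 12 have nonzero weight after conditioning:
  (X=1, Z=0, W=0, Y=3, V=1, U=1) weight 2/405
  (X=1, Z=0, W=0, Y=3, V=2, U=1) weight 2/405
  (X=1, Z=0, W=1, Y=3, V=1, U=1) weight 2/405
  (X=1, Z=0, W=1, Y=3, V=2, U=1) weight 2/405
  (X=1, Z=0, W=2, Y=3, V=1, U=1) weight 2/405
  (X=1, Z=0, W=2, Y=3, V=2, U=1) weight 2/405
  (X=2, Z=0, W=0, Y=3, V=1, U=0) weight 1/243
  (X=2, Z=0, W=0, Y=3, V=2, U=0) weight 1/243
  … 4 more
Group by X:
  weight(X=1) = 4/135
  weight(X=2) = 2/81
Total weight = 4/135 + 2/81 = 22/405
P(X=1 | obs) = 4/135 / 22/405 = 6/11
P(X=2 | obs) = 2/81 / 22/405 = 5/11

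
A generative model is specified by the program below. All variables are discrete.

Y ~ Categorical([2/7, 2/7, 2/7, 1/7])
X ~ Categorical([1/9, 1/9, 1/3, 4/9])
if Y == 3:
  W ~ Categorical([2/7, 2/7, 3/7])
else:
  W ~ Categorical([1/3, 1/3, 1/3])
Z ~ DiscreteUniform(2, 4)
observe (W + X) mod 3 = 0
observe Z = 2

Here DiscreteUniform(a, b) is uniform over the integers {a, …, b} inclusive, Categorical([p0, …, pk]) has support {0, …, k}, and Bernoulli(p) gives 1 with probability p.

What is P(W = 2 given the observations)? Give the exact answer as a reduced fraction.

Enumerate traces; 16 have nonzero weight after conditioning:
  (Y=0, X=0, W=0, Z=2) weight 2/567
  (Y=0, X=1, W=2, Z=2) weight 2/567
  (Y=0, X=2, W=1, Z=2) weight 2/189
  (Y=0, X=3, W=0, Z=2) weight 8/567
  (Y=1, X=0, W=0, Z=2) weight 2/567
  (Y=1, X=1, W=2, Z=2) weight 2/567
  (Y=1, X=2, W=1, Z=2) weight 2/189
  (Y=1, X=3, W=0, Z=2) weight 8/567
  … 8 more
Group by W:
  weight(W=0) = 80/1323
  weight(W=1) = 16/441
  weight(W=2) = 17/1323
Total weight = 80/1323 + 16/441 + 17/1323 = 145/1323
P(W=0 | obs) = 80/1323 / 145/1323 = 16/29
P(W=1 | obs) = 16/441 / 145/1323 = 48/145
P(W=2 | obs) = 17/1323 / 145/1323 = 17/145

P(W = 2 | obs) = 17/145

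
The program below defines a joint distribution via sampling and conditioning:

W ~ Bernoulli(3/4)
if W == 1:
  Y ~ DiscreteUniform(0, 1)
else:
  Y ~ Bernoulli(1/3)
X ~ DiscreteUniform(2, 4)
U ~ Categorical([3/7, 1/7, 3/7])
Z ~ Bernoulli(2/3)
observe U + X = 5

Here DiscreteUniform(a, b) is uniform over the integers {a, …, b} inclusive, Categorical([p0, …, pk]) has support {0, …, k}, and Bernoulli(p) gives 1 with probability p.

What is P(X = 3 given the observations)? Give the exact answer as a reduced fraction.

Enumerate traces; 16 have nonzero weight after conditioning:
  (W=0, Y=0, X=3, U=2, Z=0) weight 1/126
  (W=0, Y=0, X=3, U=2, Z=1) weight 1/63
  (W=0, Y=0, X=4, U=1, Z=0) weight 1/378
  (W=0, Y=0, X=4, U=1, Z=1) weight 1/189
  (W=0, Y=1, X=3, U=2, Z=0) weight 1/252
  (W=0, Y=1, X=3, U=2, Z=1) weight 1/126
  (W=0, Y=1, X=4, U=1, Z=0) weight 1/756
  (W=0, Y=1, X=4, U=1, Z=1) weight 1/378
  … 8 more
Group by X:
  weight(X=3) = 1/7
  weight(X=4) = 1/21
Total weight = 1/7 + 1/21 = 4/21
P(X=3 | obs) = 1/7 / 4/21 = 3/4
P(X=4 | obs) = 1/21 / 4/21 = 1/4

P(X = 3 | obs) = 3/4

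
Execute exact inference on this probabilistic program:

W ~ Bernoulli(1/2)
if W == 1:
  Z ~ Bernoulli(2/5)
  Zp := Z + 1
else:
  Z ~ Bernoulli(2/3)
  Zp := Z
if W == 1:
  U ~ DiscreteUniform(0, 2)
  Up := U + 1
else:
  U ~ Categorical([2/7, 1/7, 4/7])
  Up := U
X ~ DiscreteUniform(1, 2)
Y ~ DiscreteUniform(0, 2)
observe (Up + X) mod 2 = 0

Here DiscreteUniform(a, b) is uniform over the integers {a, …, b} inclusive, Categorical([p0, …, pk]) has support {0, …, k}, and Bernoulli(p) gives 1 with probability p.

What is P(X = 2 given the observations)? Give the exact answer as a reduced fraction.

P(X = 2 | obs) = 25/42

Enumerate traces; 36 have nonzero weight after conditioning:
  (W=0, Z=0, U=0, X=2, Y=0) weight 1/126
  (W=0, Z=0, U=0, X=2, Y=1) weight 1/126
  (W=0, Z=0, U=0, X=2, Y=2) weight 1/126
  (W=0, Z=0, U=1, X=1, Y=0) weight 1/252
  (W=0, Z=0, U=1, X=1, Y=1) weight 1/252
  (W=0, Z=0, U=1, X=1, Y=2) weight 1/252
  (W=0, Z=0, U=2, X=2, Y=0) weight 1/63
  (W=0, Z=0, U=2, X=2, Y=1) weight 1/63
  … 28 more
Group by X:
  weight(X=1) = 17/84
  weight(X=2) = 25/84
Total weight = 17/84 + 25/84 = 1/2
P(X=1 | obs) = 17/84 / 1/2 = 17/42
P(X=2 | obs) = 25/84 / 1/2 = 25/42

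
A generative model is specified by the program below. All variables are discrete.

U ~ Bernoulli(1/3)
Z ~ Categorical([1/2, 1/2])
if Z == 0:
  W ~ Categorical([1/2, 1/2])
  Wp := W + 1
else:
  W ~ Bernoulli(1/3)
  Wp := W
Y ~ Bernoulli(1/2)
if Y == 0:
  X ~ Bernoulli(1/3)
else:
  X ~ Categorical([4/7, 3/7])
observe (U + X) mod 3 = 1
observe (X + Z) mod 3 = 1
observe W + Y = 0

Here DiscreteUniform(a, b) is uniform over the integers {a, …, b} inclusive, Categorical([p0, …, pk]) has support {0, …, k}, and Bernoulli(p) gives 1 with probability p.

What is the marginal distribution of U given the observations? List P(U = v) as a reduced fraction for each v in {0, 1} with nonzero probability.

Enumerate traces; 2 have nonzero weight after conditioning:
  (U=0, Z=0, W=0, Y=0, X=1) weight 1/36
  (U=1, Z=1, W=0, Y=0, X=0) weight 1/27
Group by U:
  weight(U=0) = 1/36
  weight(U=1) = 1/27
Total weight = 1/36 + 1/27 = 7/108
P(U=0 | obs) = 1/36 / 7/108 = 3/7
P(U=1 | obs) = 1/27 / 7/108 = 4/7

P(U=0) = 3/7, P(U=1) = 4/7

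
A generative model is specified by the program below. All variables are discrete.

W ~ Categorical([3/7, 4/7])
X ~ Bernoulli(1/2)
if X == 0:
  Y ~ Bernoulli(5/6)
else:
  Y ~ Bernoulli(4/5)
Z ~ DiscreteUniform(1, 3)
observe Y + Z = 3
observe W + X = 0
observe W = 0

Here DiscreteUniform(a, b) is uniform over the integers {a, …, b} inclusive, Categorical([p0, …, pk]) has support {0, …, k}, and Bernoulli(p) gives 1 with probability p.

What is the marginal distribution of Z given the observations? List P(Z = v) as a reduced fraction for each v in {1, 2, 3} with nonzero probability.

Enumerate traces; 2 have nonzero weight after conditioning:
  (W=0, X=0, Y=0, Z=3) weight 1/84
  (W=0, X=0, Y=1, Z=2) weight 5/84
Group by Z:
  weight(Z=2) = 5/84
  weight(Z=3) = 1/84
Total weight = 5/84 + 1/84 = 1/14
P(Z=2 | obs) = 5/84 / 1/14 = 5/6
P(Z=3 | obs) = 1/84 / 1/14 = 1/6

P(Z=2) = 5/6, P(Z=3) = 1/6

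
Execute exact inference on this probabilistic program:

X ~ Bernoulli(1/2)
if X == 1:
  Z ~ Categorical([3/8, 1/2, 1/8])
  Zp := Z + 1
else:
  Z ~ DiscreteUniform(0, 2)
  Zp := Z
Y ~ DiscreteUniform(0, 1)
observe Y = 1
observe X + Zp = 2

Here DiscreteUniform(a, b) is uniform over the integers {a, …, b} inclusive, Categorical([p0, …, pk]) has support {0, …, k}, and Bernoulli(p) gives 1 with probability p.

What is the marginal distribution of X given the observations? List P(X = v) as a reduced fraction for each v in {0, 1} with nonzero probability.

Enumerate traces; 2 have nonzero weight after conditioning:
  (X=0, Z=2, Y=1) weight 1/12
  (X=1, Z=0, Y=1) weight 3/32
Group by X:
  weight(X=0) = 1/12
  weight(X=1) = 3/32
Total weight = 1/12 + 3/32 = 17/96
P(X=0 | obs) = 1/12 / 17/96 = 8/17
P(X=1 | obs) = 3/32 / 17/96 = 9/17

P(X=0) = 8/17, P(X=1) = 9/17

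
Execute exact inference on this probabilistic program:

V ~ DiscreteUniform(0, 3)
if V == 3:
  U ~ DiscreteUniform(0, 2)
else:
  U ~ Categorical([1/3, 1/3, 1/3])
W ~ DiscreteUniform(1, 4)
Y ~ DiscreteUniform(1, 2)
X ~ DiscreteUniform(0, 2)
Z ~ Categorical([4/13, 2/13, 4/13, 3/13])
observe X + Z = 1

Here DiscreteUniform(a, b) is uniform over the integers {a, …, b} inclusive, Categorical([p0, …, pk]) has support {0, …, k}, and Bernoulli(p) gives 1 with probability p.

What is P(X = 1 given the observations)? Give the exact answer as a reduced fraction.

P(X = 1 | obs) = 2/3

Enumerate traces; 192 have nonzero weight after conditioning:
  (V=0, U=0, W=1, Y=1, X=0, Z=1) weight 1/1872
  (V=0, U=0, W=1, Y=1, X=1, Z=0) weight 1/936
  (V=0, U=0, W=1, Y=2, X=0, Z=1) weight 1/1872
  (V=0, U=0, W=1, Y=2, X=1, Z=0) weight 1/936
  (V=0, U=0, W=2, Y=1, X=0, Z=1) weight 1/1872
  (V=0, U=0, W=2, Y=1, X=1, Z=0) weight 1/936
  (V=0, U=0, W=2, Y=2, X=0, Z=1) weight 1/1872
  (V=0, U=0, W=2, Y=2, X=1, Z=0) weight 1/936
  … 184 more
Group by X:
  weight(X=0) = 2/39
  weight(X=1) = 4/39
Total weight = 2/39 + 4/39 = 2/13
P(X=0 | obs) = 2/39 / 2/13 = 1/3
P(X=1 | obs) = 4/39 / 2/13 = 2/3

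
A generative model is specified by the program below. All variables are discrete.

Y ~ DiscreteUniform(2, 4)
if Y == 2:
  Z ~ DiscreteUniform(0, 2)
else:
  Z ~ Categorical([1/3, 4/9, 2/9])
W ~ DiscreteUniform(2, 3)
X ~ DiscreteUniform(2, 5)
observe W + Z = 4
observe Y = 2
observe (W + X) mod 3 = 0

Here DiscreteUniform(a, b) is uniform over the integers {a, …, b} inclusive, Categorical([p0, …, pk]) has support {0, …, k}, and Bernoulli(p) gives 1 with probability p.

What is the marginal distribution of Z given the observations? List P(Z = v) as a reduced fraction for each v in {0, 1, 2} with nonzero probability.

P(Z=1) = 1/2, P(Z=2) = 1/2

Enumerate traces; 2 have nonzero weight after conditioning:
  (Y=2, Z=1, W=3, X=3) weight 1/72
  (Y=2, Z=2, W=2, X=4) weight 1/72
Group by Z:
  weight(Z=1) = 1/72
  weight(Z=2) = 1/72
Total weight = 1/72 + 1/72 = 1/36
P(Z=1 | obs) = 1/72 / 1/36 = 1/2
P(Z=2 | obs) = 1/72 / 1/36 = 1/2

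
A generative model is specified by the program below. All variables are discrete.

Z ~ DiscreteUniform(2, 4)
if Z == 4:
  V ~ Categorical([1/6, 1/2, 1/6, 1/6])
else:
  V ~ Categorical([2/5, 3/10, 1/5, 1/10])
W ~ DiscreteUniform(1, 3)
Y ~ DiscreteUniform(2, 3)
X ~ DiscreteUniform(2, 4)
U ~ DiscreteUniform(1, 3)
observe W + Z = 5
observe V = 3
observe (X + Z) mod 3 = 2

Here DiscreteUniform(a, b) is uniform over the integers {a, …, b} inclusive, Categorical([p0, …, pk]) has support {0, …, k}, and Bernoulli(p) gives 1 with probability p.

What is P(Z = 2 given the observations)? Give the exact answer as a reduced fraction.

P(Z = 2 | obs) = 3/11

Enumerate traces; 18 have nonzero weight after conditioning:
  (Z=2, V=3, W=3, Y=2, X=3, U=1) weight 1/1620
  (Z=2, V=3, W=3, Y=2, X=3, U=2) weight 1/1620
  (Z=2, V=3, W=3, Y=2, X=3, U=3) weight 1/1620
  (Z=2, V=3, W=3, Y=3, X=3, U=1) weight 1/1620
  (Z=2, V=3, W=3, Y=3, X=3, U=2) weight 1/1620
  (Z=2, V=3, W=3, Y=3, X=3, U=3) weight 1/1620
  (Z=3, V=3, W=2, Y=2, X=2, U=1) weight 1/1620
  (Z=3, V=3, W=2, Y=2, X=2, U=2) weight 1/1620
  (Z=4, V=3, W=1, Y=2, X=4, U=1) weight 1/972
  … 9 more
Group by Z:
  weight(Z=2) = 1/270
  weight(Z=3) = 1/270
  weight(Z=4) = 1/162
Total weight = 1/270 + 1/270 + 1/162 = 11/810
P(Z=2 | obs) = 1/270 / 11/810 = 3/11
P(Z=3 | obs) = 1/270 / 11/810 = 3/11
P(Z=4 | obs) = 1/162 / 11/810 = 5/11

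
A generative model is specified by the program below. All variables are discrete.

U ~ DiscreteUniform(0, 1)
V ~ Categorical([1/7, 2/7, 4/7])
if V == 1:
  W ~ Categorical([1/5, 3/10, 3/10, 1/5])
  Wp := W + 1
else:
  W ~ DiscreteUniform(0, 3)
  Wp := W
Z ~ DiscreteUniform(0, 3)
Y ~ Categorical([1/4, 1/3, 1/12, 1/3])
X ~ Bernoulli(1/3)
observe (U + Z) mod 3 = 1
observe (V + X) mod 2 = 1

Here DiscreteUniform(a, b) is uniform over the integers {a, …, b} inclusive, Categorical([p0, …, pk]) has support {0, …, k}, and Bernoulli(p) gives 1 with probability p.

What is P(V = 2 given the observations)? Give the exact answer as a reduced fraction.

Enumerate traces; 144 have nonzero weight after conditioning:
  (U=0, V=0, W=0, Z=1, Y=0, X=1) weight 1/2688
  (U=0, V=0, W=0, Z=1, Y=1, X=1) weight 1/2016
  (U=0, V=0, W=0, Z=1, Y=2, X=1) weight 1/8064
  (U=0, V=0, W=0, Z=1, Y=3, X=1) weight 1/2016
  (U=0, V=0, W=1, Z=1, Y=0, X=1) weight 1/2688
  (U=0, V=0, W=1, Z=1, Y=1, X=1) weight 1/2016
  (U=0, V=0, W=1, Z=1, Y=2, X=1) weight 1/8064
  (U=0, V=0, W=1, Z=1, Y=3, X=1) weight 1/2016
  (U=0, V=1, W=0, Z=1, Y=0, X=0) weight 1/840
  (U=0, V=2, W=0, Z=1, Y=0, X=1) weight 1/672
  … 134 more
Group by V:
  weight(V=0) = 1/56
  weight(V=1) = 1/14
  weight(V=2) = 1/14
Total weight = 1/56 + 1/14 + 1/14 = 9/56
P(V=0 | obs) = 1/56 / 9/56 = 1/9
P(V=1 | obs) = 1/14 / 9/56 = 4/9
P(V=2 | obs) = 1/14 / 9/56 = 4/9

P(V = 2 | obs) = 4/9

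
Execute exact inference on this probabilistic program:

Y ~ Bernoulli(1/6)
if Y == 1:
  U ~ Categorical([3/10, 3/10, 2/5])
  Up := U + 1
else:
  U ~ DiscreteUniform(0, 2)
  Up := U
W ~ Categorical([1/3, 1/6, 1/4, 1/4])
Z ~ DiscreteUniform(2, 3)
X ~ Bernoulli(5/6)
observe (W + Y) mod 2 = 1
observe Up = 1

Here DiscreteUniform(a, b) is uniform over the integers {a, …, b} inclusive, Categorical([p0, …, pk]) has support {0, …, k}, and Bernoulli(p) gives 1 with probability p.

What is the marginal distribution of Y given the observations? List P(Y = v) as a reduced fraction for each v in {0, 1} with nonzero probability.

Enumerate traces; 16 have nonzero weight after conditioning:
  (Y=0, U=1, W=1, Z=2, X=0) weight 5/1296
  (Y=0, U=1, W=1, Z=2, X=1) weight 25/1296
  (Y=0, U=1, W=1, Z=3, X=0) weight 5/1296
  (Y=0, U=1, W=1, Z=3, X=1) weight 25/1296
  (Y=0, U=1, W=3, Z=2, X=0) weight 5/864
  (Y=0, U=1, W=3, Z=2, X=1) weight 25/864
  (Y=0, U=1, W=3, Z=3, X=0) weight 5/864
  (Y=0, U=1, W=3, Z=3, X=1) weight 25/864
  (Y=1, U=0, W=0, Z=2, X=0) weight 1/720
  … 7 more
Group by Y:
  weight(Y=0) = 25/216
  weight(Y=1) = 7/240
Total weight = 25/216 + 7/240 = 313/2160
P(Y=0 | obs) = 25/216 / 313/2160 = 250/313
P(Y=1 | obs) = 7/240 / 313/2160 = 63/313

P(Y=0) = 250/313, P(Y=1) = 63/313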